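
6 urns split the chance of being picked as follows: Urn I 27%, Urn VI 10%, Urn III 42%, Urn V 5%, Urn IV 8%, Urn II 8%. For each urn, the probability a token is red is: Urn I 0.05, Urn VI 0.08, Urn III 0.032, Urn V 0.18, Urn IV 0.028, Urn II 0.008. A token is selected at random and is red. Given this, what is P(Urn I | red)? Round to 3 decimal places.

0.288

Prior × likelihood for each hypothesis:
  Urn I: 0.27 × 0.05 = 0.0135
  Urn VI: 0.1 × 0.08 = 0.008
  Urn III: 0.42 × 0.032 = 0.01344
  Urn V: 0.05 × 0.18 = 0.009
  Urn IV: 0.08 × 0.028 = 0.00224
  Urn II: 0.08 × 0.008 = 0.00064
Total = 0.04682.
P(Urn I | evidence) = 0.0135 / 0.04682 ≈ 0.288.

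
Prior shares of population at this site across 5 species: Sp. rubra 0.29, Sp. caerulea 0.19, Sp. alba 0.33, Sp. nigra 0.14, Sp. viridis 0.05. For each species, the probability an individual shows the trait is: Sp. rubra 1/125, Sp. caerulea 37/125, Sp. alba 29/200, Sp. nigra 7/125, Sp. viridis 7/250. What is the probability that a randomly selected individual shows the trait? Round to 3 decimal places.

Unnormalized posteriors (prior × likelihood):
  Sp. rubra: 0.29 × 0.008 = 0.00232
  Sp. caerulea: 0.19 × 0.296 = 0.05624
  Sp. alba: 0.33 × 0.145 = 0.04785
  Sp. nigra: 0.14 × 0.056 = 0.00784
  Sp. viridis: 0.05 × 0.028 = 0.0014
P(trait) = 0.00232 + 0.05624 + 0.04785 + 0.00784 + 0.0014 = 0.11565 → 0.116.

0.116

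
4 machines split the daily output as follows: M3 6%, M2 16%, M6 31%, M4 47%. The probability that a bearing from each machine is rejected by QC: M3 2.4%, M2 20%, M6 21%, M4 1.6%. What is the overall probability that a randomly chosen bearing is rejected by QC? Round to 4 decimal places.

By Bayes' rule, posterior ∝ prior × likelihood:
  M3: 0.06 × 0.024 = 0.00144
  M2: 0.16 × 0.2 = 0.032
  M6: 0.31 × 0.21 = 0.0651
  M4: 0.47 × 0.016 = 0.00752
P(rejected) = 0.00144 + 0.032 + 0.0651 + 0.00752 = 0.10606 → 0.1061.

0.1061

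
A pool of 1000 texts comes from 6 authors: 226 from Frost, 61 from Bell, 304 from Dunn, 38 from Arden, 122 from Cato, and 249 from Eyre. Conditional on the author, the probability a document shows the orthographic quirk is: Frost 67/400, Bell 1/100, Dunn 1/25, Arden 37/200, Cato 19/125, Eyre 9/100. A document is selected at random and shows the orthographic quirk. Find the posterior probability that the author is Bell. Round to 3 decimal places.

0.006

Prior × likelihood for each hypothesis:
  Frost: 0.226 × 0.1675 = 0.037855
  Bell: 0.061 × 0.01 = 0.00061
  Dunn: 0.304 × 0.04 = 0.01216
  Arden: 0.038 × 0.185 = 0.00703
  Cato: 0.122 × 0.152 = 0.018544
  Eyre: 0.249 × 0.09 = 0.02241
Sum = 0.098609.
P(Bell | evidence) = 0.00061 / 0.098609 ≈ 0.006.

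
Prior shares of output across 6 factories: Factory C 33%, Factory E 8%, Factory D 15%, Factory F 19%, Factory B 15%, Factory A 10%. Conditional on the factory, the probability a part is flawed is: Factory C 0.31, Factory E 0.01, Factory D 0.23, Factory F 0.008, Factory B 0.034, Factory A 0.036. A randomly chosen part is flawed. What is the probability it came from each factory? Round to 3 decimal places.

By Bayes' rule, posterior ∝ prior × likelihood:
  Factory C: 0.33 × 0.31 = 0.1023
  Factory E: 0.08 × 0.01 = 0.0008
  Factory D: 0.15 × 0.23 = 0.0345
  Factory F: 0.19 × 0.008 = 0.00152
  Factory B: 0.15 × 0.034 = 0.0051
  Factory A: 0.1 × 0.036 = 0.0036
Normalizing constant = 0.14782.
P(Factory C | flawed) = 0.1023/0.14782 ≈ 0.692
P(Factory E | flawed) = 0.0008/0.14782 ≈ 0.005
P(Factory D | flawed) = 0.0345/0.14782 ≈ 0.233
P(Factory F | flawed) = 0.00152/0.14782 ≈ 0.010
P(Factory B | flawed) = 0.0051/0.14782 ≈ 0.035
P(Factory A | flawed) = 0.0036/0.14782 ≈ 0.024

Factory C 0.692, Factory E 0.005, Factory D 0.233, Factory F 0.010, Factory B 0.035, Factory A 0.024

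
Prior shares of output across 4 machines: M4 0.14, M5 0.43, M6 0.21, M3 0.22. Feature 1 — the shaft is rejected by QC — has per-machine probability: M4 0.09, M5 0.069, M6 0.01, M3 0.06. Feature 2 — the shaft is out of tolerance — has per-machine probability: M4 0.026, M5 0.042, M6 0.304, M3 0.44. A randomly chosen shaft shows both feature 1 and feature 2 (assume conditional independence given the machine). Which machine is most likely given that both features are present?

Compute prior × likelihood for every hypothesis:
  M4: 0.14 × 0.09 × 0.026 = 0.0003276
  M5: 0.43 × 0.069 × 0.042 = 0.00124614
  M6: 0.21 × 0.01 × 0.304 = 0.0006384
  M3: 0.22 × 0.06 × 0.44 = 0.005808
Total = 0.00802014.
Largest term belongs to M3, so M3 is most probable.

M3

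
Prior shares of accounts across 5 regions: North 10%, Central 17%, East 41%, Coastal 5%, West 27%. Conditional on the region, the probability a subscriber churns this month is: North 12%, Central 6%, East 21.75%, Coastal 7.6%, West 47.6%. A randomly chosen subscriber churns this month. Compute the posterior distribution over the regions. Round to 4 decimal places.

Compute prior × likelihood for every hypothesis:
  North: 0.1 × 0.12 = 0.012
  Central: 0.17 × 0.06 = 0.0102
  East: 0.41 × 0.2175 = 0.089175
  Coastal: 0.05 × 0.076 = 0.0038
  West: 0.27 × 0.476 = 0.12852
Total = 0.243695.
P(North | churn) = 0.012/0.243695 ≈ 0.0492
P(Central | churn) = 0.0102/0.243695 ≈ 0.0419
P(East | churn) = 0.089175/0.243695 ≈ 0.3659
P(Coastal | churn) = 0.0038/0.243695 ≈ 0.0156
P(West | churn) = 0.12852/0.243695 ≈ 0.5274
(Check: 0.0492+0.0419+0.3659+0.0156+0.5274 = 1.0000.)

North 0.0492, Central 0.0419, East 0.3659, Coastal 0.0156, West 0.5274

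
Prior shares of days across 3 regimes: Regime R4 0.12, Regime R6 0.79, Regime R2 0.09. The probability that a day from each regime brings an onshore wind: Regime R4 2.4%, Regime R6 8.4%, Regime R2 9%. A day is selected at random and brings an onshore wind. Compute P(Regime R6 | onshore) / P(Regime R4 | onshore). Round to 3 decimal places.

23.042

Prior × likelihood for each hypothesis:
  Regime R4: 0.12 × 0.024 = 0.00288
  Regime R6: 0.79 × 0.084 = 0.06636
  Regime R2: 0.09 × 0.09 = 0.0081
Sum = 0.07734.
The ratio is 0.06636 / 0.00288 (the normalizer cancels) = 23.042.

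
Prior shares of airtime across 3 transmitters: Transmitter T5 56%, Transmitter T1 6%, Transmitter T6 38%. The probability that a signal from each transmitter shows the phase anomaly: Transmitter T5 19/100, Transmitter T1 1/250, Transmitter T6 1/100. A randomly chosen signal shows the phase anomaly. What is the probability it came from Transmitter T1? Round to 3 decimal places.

Prior × likelihood for each hypothesis:
  Transmitter T5: 0.56 × 0.19 = 0.1064
  Transmitter T1: 0.06 × 0.004 = 0.00024
  Transmitter T6: 0.38 × 0.01 = 0.0038
Sum = 0.11044.
P(Transmitter T1 | evidence) = 0.00024 / 0.11044 ≈ 0.002.

0.002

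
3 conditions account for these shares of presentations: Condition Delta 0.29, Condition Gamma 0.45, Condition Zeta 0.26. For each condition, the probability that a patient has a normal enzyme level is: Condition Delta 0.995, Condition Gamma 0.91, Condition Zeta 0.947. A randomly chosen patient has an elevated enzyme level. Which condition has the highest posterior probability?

Condition Gamma

Taking complements, P(elevated | each) = Condition Delta 0.005, Condition Gamma 0.09, Condition Zeta 0.053.
Prior × likelihood for each hypothesis:
  Condition Delta: 0.29 × 0.005 = 0.00145
  Condition Gamma: 0.45 × 0.09 = 0.0405
  Condition Zeta: 0.26 × 0.053 = 0.01378
Sum = 0.05573.
Largest term belongs to Condition Gamma, so Condition Gamma is most probable.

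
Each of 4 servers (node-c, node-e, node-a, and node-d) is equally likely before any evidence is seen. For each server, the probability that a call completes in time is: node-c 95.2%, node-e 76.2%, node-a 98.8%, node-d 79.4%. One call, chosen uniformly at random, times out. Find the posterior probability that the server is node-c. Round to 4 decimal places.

Taking complements, P(timeout | each) = node-c 0.048, node-e 0.238, node-a 0.012, node-d 0.206.
Since the prior is uniform, the posterior is proportional to the likelihood:
  node-c: 0.048
  node-e: 0.238
  node-a: 0.012
  node-d: 0.206
Sum = 0.504.
P(node-c | evidence) = 0.048 / 0.504 ≈ 0.0952.

0.0952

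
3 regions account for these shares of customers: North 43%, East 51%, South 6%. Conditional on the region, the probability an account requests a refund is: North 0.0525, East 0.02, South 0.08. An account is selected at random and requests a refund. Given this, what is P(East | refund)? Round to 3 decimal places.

0.271

By Bayes' rule, posterior ∝ prior × likelihood:
  North: 0.43 × 0.0525 = 0.022575
  East: 0.51 × 0.02 = 0.0102
  South: 0.06 × 0.08 = 0.0048
Sum = 0.037575.
P(East | evidence) = 0.0102 / 0.037575 ≈ 0.271.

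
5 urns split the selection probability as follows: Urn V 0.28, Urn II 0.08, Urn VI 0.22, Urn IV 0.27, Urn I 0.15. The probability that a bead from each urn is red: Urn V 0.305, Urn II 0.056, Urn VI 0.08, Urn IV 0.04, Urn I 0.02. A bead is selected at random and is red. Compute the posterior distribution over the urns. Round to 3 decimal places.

Urn V 0.704, Urn II 0.037, Urn VI 0.145, Urn IV 0.089, Urn I 0.025

Compute prior × likelihood for every hypothesis:
  Urn V: 0.28 × 0.305 = 0.0854
  Urn II: 0.08 × 0.056 = 0.00448
  Urn VI: 0.22 × 0.08 = 0.0176
  Urn IV: 0.27 × 0.04 = 0.0108
  Urn I: 0.15 × 0.02 = 0.003
Sum = 0.12128.
P(Urn V | red) = 0.0854/0.12128 ≈ 0.704
P(Urn II | red) = 0.00448/0.12128 ≈ 0.037
P(Urn VI | red) = 0.0176/0.12128 ≈ 0.145
P(Urn IV | red) = 0.0108/0.12128 ≈ 0.089
P(Urn I | red) = 0.003/0.12128 ≈ 0.025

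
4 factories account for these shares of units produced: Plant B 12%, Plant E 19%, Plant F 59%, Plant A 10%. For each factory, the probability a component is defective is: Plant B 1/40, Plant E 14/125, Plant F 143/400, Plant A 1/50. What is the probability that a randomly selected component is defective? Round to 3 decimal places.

0.237

By Bayes' rule, posterior ∝ prior × likelihood:
  Plant B: 0.12 × 0.025 = 0.003
  Plant E: 0.19 × 0.112 = 0.02128
  Plant F: 0.59 × 0.3575 = 0.210925
  Plant A: 0.1 × 0.02 = 0.002
P(defective) = 0.003 + 0.02128 + 0.210925 + 0.002 = 0.237205 → 0.237.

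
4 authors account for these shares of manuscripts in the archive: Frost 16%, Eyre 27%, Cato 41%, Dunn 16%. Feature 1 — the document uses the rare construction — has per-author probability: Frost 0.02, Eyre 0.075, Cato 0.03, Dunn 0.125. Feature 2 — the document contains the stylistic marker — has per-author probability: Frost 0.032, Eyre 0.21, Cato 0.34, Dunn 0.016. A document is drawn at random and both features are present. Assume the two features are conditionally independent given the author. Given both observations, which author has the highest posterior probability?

Prior × likelihood for each hypothesis:
  Frost: 0.16 × 0.02 × 0.032 = 0.0001024
  Eyre: 0.27 × 0.075 × 0.21 = 0.0042525
  Cato: 0.41 × 0.03 × 0.34 = 0.004182
  Dunn: 0.16 × 0.125 × 0.016 = 0.00032
Normalizing constant = 0.0088569.
Largest term belongs to Eyre, so Eyre is most probable.

Eyre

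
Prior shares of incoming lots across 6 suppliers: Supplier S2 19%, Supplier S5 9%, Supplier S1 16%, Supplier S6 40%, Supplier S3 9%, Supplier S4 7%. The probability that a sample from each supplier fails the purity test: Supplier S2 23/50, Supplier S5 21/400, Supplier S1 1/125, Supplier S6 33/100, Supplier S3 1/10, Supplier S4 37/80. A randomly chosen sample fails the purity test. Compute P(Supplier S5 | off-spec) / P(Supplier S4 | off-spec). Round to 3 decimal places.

By Bayes' rule, posterior ∝ prior × likelihood:
  Supplier S2: 0.19 × 0.46 = 0.0874
  Supplier S5: 0.09 × 0.0525 = 0.004725
  Supplier S1: 0.16 × 0.008 = 0.00128
  Supplier S6: 0.4 × 0.33 = 0.132
  Supplier S3: 0.09 × 0.1 = 0.009
  Supplier S4: 0.07 × 0.4625 = 0.032375
Normalizing constant = 0.26678.
The ratio is 0.004725 / 0.032375 (the normalizer cancels) = 0.146.

0.146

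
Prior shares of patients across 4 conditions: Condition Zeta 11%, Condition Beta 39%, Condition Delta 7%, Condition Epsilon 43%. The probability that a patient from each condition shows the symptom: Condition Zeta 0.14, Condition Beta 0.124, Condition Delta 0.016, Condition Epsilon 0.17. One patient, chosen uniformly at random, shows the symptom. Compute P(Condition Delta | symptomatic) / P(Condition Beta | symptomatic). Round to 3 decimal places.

By Bayes' rule, posterior ∝ prior × likelihood:
  Condition Zeta: 0.11 × 0.14 = 0.0154
  Condition Beta: 0.39 × 0.124 = 0.04836
  Condition Delta: 0.07 × 0.016 = 0.00112
  Condition Epsilon: 0.43 × 0.17 = 0.0731
Normalizing constant = 0.13798.
The ratio is 0.00112 / 0.04836 (the normalizer cancels) = 0.023.

0.023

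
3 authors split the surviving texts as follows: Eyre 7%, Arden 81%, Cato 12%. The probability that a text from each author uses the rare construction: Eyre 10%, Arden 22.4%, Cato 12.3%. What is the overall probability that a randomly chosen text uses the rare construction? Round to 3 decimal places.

Compute prior × likelihood for every hypothesis:
  Eyre: 0.07 × 0.1 = 0.007
  Arden: 0.81 × 0.224 = 0.18144
  Cato: 0.12 × 0.123 = 0.01476
P(rare-form) = 0.007 + 0.18144 + 0.01476 = 0.2032 → 0.203.

0.203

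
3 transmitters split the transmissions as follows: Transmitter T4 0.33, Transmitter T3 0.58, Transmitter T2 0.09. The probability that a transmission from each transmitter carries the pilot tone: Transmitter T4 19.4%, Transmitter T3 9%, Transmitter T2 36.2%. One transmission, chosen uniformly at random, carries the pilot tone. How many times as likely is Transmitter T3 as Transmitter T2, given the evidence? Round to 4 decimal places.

1.6022

Unnormalized posteriors (prior × likelihood):
  Transmitter T4: 0.33 × 0.194 = 0.06402
  Transmitter T3: 0.58 × 0.09 = 0.0522
  Transmitter T2: 0.09 × 0.362 = 0.03258
Normalizing constant = 0.1488.
The ratio is 0.0522 / 0.03258 (the normalizer cancels) = 1.6022.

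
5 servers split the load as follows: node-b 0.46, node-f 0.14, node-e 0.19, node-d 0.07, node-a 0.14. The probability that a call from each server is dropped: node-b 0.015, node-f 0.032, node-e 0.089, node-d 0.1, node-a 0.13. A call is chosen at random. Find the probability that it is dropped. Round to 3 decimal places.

0.053

Prior × likelihood for each hypothesis:
  node-b: 0.46 × 0.015 = 0.0069
  node-f: 0.14 × 0.032 = 0.00448
  node-e: 0.19 × 0.089 = 0.01691
  node-d: 0.07 × 0.1 = 0.007
  node-a: 0.14 × 0.13 = 0.0182
P(dropped) = 0.0069 + 0.00448 + 0.01691 + 0.007 + 0.0182 = 0.05349 → 0.053.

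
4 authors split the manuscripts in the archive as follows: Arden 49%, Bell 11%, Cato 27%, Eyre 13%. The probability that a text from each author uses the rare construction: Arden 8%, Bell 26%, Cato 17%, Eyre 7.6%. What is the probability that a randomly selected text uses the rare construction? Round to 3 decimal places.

0.124

Unnormalized posteriors (prior × likelihood):
  Arden: 0.49 × 0.08 = 0.0392
  Bell: 0.11 × 0.26 = 0.0286
  Cato: 0.27 × 0.17 = 0.0459
  Eyre: 0.13 × 0.076 = 0.00988
P(rare-form) = 0.0392 + 0.0286 + 0.0459 + 0.00988 = 0.12358 → 0.124.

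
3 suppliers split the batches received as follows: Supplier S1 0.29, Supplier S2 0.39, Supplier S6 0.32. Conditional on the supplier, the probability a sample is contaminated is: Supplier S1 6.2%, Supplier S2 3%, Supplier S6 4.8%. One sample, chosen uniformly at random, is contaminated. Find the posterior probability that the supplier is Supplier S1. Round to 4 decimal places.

Compute prior × likelihood for every hypothesis:
  Supplier S1: 0.29 × 0.062 = 0.01798
  Supplier S2: 0.39 × 0.03 = 0.0117
  Supplier S6: 0.32 × 0.048 = 0.01536
Total = 0.04504.
P(Supplier S1 | evidence) = 0.01798 / 0.04504 ≈ 0.3992.

0.3992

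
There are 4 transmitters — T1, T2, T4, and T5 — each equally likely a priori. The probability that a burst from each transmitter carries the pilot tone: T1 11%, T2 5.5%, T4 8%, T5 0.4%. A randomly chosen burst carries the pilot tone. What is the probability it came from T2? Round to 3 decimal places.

With a uniform prior (1/4 each), posterior ∝ likelihood:
  T1: 0.11
  T2: 0.055
  T4: 0.08
  T5: 0.004
Normalizing constant = 0.249.
P(T2 | evidence) = 0.055 / 0.249 ≈ 0.221.

0.221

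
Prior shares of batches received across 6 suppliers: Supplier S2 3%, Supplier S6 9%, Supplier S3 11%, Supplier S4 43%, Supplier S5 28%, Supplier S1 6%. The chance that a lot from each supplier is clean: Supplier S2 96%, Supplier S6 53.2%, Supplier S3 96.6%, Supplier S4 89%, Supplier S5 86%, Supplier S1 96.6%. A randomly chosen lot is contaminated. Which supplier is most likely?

Taking complements, P(contaminated | each) = Supplier S2 0.04, Supplier S6 0.468, Supplier S3 0.034, Supplier S4 0.11, Supplier S5 0.14, Supplier S1 0.034.
Compute prior × likelihood for every hypothesis:
  Supplier S2: 0.03 × 0.04 = 0.0012
  Supplier S6: 0.09 × 0.468 = 0.04212
  Supplier S3: 0.11 × 0.034 = 0.00374
  Supplier S4: 0.43 × 0.11 = 0.0473
  Supplier S5: 0.28 × 0.14 = 0.0392
  Supplier S1: 0.06 × 0.034 = 0.00204
Sum = 0.1356.
Largest term belongs to Supplier S4, so Supplier S4 is most probable.

Supplier S4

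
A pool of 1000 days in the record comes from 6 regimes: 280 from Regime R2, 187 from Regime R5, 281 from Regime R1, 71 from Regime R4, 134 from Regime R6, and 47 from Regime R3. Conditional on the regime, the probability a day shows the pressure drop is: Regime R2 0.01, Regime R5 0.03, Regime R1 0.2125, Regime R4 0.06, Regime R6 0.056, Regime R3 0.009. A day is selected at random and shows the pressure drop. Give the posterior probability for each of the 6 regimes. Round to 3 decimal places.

Compute prior × likelihood for every hypothesis:
  Regime R2: 0.28 × 0.01 = 0.0028
  Regime R5: 0.187 × 0.03 = 0.00561
  Regime R1: 0.281 × 0.2125 = 0.0597125
  Regime R4: 0.071 × 0.06 = 0.00426
  Regime R6: 0.134 × 0.056 = 0.007504
  Regime R3: 0.047 × 0.009 = 0.000423
Normalizing constant = 0.0803095.
P(Regime R2 | drop) = 0.0028/0.0803095 ≈ 0.035
P(Regime R5 | drop) = 0.00561/0.0803095 ≈ 0.070
P(Regime R1 | drop) = 0.0597125/0.0803095 ≈ 0.744
P(Regime R4 | drop) = 0.00426/0.0803095 ≈ 0.053
P(Regime R6 | drop) = 0.007504/0.0803095 ≈ 0.093
P(Regime R3 | drop) = 0.000423/0.0803095 ≈ 0.005

Regime R2 0.035, Regime R5 0.070, Regime R1 0.744, Regime R4 0.053, Regime R6 0.093, Regime R3 0.005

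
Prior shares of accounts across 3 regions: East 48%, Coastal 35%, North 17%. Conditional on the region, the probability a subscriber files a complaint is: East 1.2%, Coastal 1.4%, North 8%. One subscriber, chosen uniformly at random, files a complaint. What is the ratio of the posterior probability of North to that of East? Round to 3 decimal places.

Unnormalized posteriors (prior × likelihood):
  East: 0.48 × 0.012 = 0.00576
  Coastal: 0.35 × 0.014 = 0.0049
  North: 0.17 × 0.08 = 0.0136
Sum = 0.02426.
The ratio is 0.0136 / 0.00576 (the normalizer cancels) = 2.361.

2.361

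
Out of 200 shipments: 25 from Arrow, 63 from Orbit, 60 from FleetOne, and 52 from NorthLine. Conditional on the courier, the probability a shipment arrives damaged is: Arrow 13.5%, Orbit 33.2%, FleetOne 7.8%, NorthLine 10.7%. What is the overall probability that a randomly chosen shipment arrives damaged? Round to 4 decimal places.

0.1727

Unnormalized posteriors (prior × likelihood):
  Arrow: 0.125 × 0.135 = 0.016875
  Orbit: 0.315 × 0.332 = 0.10458
  FleetOne: 0.3 × 0.078 = 0.0234
  NorthLine: 0.26 × 0.107 = 0.02782
P(damaged) = 0.016875 + 0.10458 + 0.0234 + 0.02782 = 0.172675 → 0.1727.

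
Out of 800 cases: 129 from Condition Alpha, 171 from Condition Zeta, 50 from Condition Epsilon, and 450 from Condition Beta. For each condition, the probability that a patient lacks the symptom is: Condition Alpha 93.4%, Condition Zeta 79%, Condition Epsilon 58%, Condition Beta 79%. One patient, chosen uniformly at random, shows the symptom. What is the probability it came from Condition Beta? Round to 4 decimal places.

0.5909

Taking complements, P(symptomatic | each) = Condition Alpha 0.066, Condition Zeta 0.21, Condition Epsilon 0.42, Condition Beta 0.21.
By Bayes' rule, posterior ∝ prior × likelihood:
  Condition Alpha: 0.16125 × 0.066 = 0.0106425
  Condition Zeta: 0.21375 × 0.21 = 0.0448875
  Condition Epsilon: 0.0625 × 0.42 = 0.02625
  Condition Beta: 0.5625 × 0.21 = 0.118125
Sum = 0.199905.
P(Condition Beta | evidence) = 0.118125 / 0.199905 ≈ 0.5909.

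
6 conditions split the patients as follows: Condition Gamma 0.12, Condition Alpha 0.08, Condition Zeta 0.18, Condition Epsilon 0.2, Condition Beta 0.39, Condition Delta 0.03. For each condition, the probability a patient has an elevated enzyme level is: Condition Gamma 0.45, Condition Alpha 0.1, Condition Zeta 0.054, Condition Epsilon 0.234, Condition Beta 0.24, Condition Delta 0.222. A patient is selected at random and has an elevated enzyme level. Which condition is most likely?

Condition Beta

By Bayes' rule, posterior ∝ prior × likelihood:
  Condition Gamma: 0.12 × 0.45 = 0.054
  Condition Alpha: 0.08 × 0.1 = 0.008
  Condition Zeta: 0.18 × 0.054 = 0.00972
  Condition Epsilon: 0.2 × 0.234 = 0.0468
  Condition Beta: 0.39 × 0.24 = 0.0936
  Condition Delta: 0.03 × 0.222 = 0.00666
Normalizing constant = 0.21878.
Largest term belongs to Condition Beta, so Condition Beta is most probable.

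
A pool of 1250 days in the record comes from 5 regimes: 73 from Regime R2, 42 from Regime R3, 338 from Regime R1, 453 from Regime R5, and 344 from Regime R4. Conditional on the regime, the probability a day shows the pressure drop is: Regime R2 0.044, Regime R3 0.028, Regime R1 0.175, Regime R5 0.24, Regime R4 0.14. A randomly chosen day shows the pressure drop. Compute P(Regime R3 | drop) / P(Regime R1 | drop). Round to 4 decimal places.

Unnormalized posteriors (prior × likelihood):
  Regime R2: 0.0584 × 0.044 = 0.0025696
  Regime R3: 0.0336 × 0.028 = 0.0009408
  Regime R1: 0.2704 × 0.175 = 0.04732
  Regime R5: 0.3624 × 0.24 = 0.086976
  Regime R4: 0.2752 × 0.14 = 0.038528
Sum = 0.1763344.
The ratio is 0.0009408 / 0.04732 (the normalizer cancels) = 0.0199.

0.0199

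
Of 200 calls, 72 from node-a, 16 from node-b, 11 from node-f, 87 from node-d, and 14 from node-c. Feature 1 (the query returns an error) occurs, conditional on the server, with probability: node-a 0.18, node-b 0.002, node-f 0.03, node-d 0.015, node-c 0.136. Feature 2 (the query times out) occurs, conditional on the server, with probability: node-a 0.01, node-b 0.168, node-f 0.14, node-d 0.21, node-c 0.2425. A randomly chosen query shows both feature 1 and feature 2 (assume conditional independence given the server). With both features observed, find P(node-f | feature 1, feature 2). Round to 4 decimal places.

Unnormalized posteriors (prior × likelihood):
  node-a: 0.36 × 0.18 × 0.01 = 0.000648
  node-b: 0.08 × 0.002 × 0.168 = 0.00002688
  node-f: 0.055 × 0.03 × 0.14 = 0.000231
  node-d: 0.435 × 0.015 × 0.21 = 0.00137025
  node-c: 0.07 × 0.136 × 0.2425 = 0.0023086
Normalizing constant = 0.00458473.
P(node-f | evidence) = 0.000231 / 0.00458473 ≈ 0.0504.

0.0504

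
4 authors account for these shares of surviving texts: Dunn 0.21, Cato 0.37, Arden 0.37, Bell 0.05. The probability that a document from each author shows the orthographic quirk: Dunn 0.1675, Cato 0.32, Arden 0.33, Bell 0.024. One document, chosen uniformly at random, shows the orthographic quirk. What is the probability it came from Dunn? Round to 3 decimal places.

0.127

Prior × likelihood for each hypothesis:
  Dunn: 0.21 × 0.1675 = 0.035175
  Cato: 0.37 × 0.32 = 0.1184
  Arden: 0.37 × 0.33 = 0.1221
  Bell: 0.05 × 0.024 = 0.0012
Total = 0.276875.
P(Dunn | evidence) = 0.035175 / 0.276875 ≈ 0.127.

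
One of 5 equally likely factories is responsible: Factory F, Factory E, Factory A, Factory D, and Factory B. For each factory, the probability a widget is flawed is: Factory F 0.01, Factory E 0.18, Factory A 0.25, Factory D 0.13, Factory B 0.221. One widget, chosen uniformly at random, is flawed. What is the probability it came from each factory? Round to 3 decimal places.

Factory F 0.013, Factory E 0.228, Factory A 0.316, Factory D 0.164, Factory B 0.279

With a uniform prior (1/5 each), posterior ∝ likelihood:
  Factory F: 0.01
  Factory E: 0.18
  Factory A: 0.25
  Factory D: 0.13
  Factory B: 0.221
Normalizing constant = 0.791.
P(Factory F | flawed) = 0.01/0.791 ≈ 0.013
P(Factory E | flawed) = 0.18/0.791 ≈ 0.228
P(Factory A | flawed) = 0.25/0.791 ≈ 0.316
P(Factory D | flawed) = 0.13/0.791 ≈ 0.164
P(Factory B | flawed) = 0.221/0.791 ≈ 0.279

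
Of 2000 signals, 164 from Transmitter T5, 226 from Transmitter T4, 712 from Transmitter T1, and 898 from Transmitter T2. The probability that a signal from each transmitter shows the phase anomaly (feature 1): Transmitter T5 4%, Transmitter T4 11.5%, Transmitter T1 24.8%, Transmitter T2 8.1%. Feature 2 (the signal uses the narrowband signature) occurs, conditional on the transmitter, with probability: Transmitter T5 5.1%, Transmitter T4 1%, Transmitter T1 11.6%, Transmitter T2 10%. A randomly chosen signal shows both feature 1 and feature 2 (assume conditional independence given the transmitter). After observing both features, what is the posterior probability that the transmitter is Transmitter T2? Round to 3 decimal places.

Prior × likelihood for each hypothesis:
  Transmitter T5: 0.082 × 0.04 × 0.051 = 0.00016728
  Transmitter T4: 0.113 × 0.115 × 0.01 = 0.00012995
  Transmitter T1: 0.356 × 0.248 × 0.116 = 0.010241408
  Transmitter T2: 0.449 × 0.081 × 0.1 = 0.0036369
Normalizing constant = 0.014175538.
P(Transmitter T2 | evidence) = 0.0036369 / 0.014175538 ≈ 0.257.

0.257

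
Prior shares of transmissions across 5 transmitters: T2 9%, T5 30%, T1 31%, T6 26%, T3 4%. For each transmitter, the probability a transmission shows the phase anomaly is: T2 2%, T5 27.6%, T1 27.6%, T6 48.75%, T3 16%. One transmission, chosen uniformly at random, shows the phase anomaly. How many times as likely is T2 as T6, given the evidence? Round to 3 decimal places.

0.014

Compute prior × likelihood for every hypothesis:
  T2: 0.09 × 0.02 = 0.0018
  T5: 0.3 × 0.276 = 0.0828
  T1: 0.31 × 0.276 = 0.08556
  T6: 0.26 × 0.4875 = 0.12675
  T3: 0.04 × 0.16 = 0.0064
Normalizing constant = 0.30331.
The ratio is 0.0018 / 0.12675 (the normalizer cancels) = 0.014.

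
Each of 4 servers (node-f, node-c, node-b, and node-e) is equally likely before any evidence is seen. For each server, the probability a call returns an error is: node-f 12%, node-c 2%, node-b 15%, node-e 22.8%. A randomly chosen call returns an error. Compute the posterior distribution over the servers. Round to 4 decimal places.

node-f 0.2317, node-c 0.0386, node-b 0.2896, node-e 0.4402

Since the prior is uniform, the posterior is proportional to the likelihood:
  node-f: 0.12
  node-c: 0.02
  node-b: 0.15
  node-e: 0.228
Sum = 0.518.
P(node-f | error) = 0.12/0.518 ≈ 0.2317
P(node-c | error) = 0.02/0.518 ≈ 0.0386
P(node-b | error) = 0.15/0.518 ≈ 0.2896
P(node-e | error) = 0.228/0.518 ≈ 0.4402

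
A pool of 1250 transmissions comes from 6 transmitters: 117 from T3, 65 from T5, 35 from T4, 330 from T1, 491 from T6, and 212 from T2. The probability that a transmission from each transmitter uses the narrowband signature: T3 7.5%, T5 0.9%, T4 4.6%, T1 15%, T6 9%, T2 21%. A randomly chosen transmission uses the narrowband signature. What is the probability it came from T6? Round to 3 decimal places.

By Bayes' rule, posterior ∝ prior × likelihood:
  T3: 0.0936 × 0.075 = 0.00702
  T5: 0.052 × 0.009 = 0.000468
  T4: 0.028 × 0.046 = 0.001288
  T1: 0.264 × 0.15 = 0.0396
  T6: 0.3928 × 0.09 = 0.035352
  T2: 0.1696 × 0.21 = 0.035616
Total = 0.119344.
P(T6 | evidence) = 0.035352 / 0.119344 ≈ 0.296.

0.296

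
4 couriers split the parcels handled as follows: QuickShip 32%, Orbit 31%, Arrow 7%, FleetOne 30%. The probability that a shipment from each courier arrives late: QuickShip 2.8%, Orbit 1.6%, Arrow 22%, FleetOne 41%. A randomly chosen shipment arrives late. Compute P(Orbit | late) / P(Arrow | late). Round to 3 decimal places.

0.322

By Bayes' rule, posterior ∝ prior × likelihood:
  QuickShip: 0.32 × 0.028 = 0.00896
  Orbit: 0.31 × 0.016 = 0.00496
  Arrow: 0.07 × 0.22 = 0.0154
  FleetOne: 0.3 × 0.41 = 0.123
Normalizing constant = 0.15232.
The ratio is 0.00496 / 0.0154 (the normalizer cancels) = 0.322.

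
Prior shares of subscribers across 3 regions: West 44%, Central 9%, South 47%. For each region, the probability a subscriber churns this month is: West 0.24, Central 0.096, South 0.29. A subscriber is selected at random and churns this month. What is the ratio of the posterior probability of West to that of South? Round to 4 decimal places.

Unnormalized posteriors (prior × likelihood):
  West: 0.44 × 0.24 = 0.1056
  Central: 0.09 × 0.096 = 0.00864
  South: 0.47 × 0.29 = 0.1363
Total = 0.25054.
The ratio is 0.1056 / 0.1363 (the normalizer cancels) = 0.7748.

0.7748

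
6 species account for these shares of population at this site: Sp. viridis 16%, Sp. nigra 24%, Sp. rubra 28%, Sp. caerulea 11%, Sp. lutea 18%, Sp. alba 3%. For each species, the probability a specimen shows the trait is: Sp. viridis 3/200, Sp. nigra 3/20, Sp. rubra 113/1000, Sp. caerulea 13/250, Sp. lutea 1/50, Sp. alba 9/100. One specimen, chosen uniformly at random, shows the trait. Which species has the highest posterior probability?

Sp. nigra

By Bayes' rule, posterior ∝ prior × likelihood:
  Sp. viridis: 0.16 × 0.015 = 0.0024
  Sp. nigra: 0.24 × 0.15 = 0.036
  Sp. rubra: 0.28 × 0.113 = 0.03164
  Sp. caerulea: 0.11 × 0.052 = 0.00572
  Sp. lutea: 0.18 × 0.02 = 0.0036
  Sp. alba: 0.03 × 0.09 = 0.0027
Normalizing constant = 0.08206.
Largest term belongs to Sp. nigra, so Sp. nigra is most probable.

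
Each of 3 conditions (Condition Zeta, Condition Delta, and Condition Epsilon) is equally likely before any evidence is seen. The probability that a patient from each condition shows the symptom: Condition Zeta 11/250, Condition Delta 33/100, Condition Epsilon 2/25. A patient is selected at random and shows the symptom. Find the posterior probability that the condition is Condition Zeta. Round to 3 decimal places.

Since the prior is uniform, the posterior is proportional to the likelihood:
  Condition Zeta: 0.044
  Condition Delta: 0.33
  Condition Epsilon: 0.08
Sum = 0.454.
P(Condition Zeta | evidence) = 0.044 / 0.454 ≈ 0.097.

0.097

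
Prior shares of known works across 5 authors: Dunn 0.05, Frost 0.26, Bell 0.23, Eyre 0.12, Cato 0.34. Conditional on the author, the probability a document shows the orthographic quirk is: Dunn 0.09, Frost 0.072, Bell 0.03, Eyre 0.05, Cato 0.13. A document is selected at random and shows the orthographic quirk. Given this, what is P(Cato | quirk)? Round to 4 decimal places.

Unnormalized posteriors (prior × likelihood):
  Dunn: 0.05 × 0.09 = 0.0045
  Frost: 0.26 × 0.072 = 0.01872
  Bell: 0.23 × 0.03 = 0.0069
  Eyre: 0.12 × 0.05 = 0.006
  Cato: 0.34 × 0.13 = 0.0442
Sum = 0.08032.
P(Cato | evidence) = 0.0442 / 0.08032 ≈ 0.5503.

0.5503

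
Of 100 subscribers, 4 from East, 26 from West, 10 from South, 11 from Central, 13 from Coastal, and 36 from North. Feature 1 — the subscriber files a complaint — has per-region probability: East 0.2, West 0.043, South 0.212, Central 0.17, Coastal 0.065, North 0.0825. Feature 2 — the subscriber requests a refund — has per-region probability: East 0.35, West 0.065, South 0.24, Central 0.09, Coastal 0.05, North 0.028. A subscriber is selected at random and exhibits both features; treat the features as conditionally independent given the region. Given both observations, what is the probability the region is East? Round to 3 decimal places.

Unnormalized posteriors (prior × likelihood):
  East: 0.04 × 0.2 × 0.35 = 0.0028
  West: 0.26 × 0.043 × 0.065 = 0.0007267
  South: 0.1 × 0.212 × 0.24 = 0.005088
  Central: 0.11 × 0.17 × 0.09 = 0.001683
  Coastal: 0.13 × 0.065 × 0.05 = 0.0004225
  North: 0.36 × 0.0825 × 0.028 = 0.0008316
Sum = 0.0115518.
P(East | evidence) = 0.0028 / 0.0115518 ≈ 0.242.

0.242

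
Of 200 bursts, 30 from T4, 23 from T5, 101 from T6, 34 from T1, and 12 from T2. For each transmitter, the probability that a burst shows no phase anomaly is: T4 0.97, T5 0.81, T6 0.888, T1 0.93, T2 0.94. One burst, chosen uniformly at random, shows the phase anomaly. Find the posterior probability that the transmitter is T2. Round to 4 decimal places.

0.0366

Taking complements, P(anomaly | each) = T4 0.03, T5 0.19, T6 0.112, T1 0.07, T2 0.06.
Unnormalized posteriors (prior × likelihood):
  T4: 0.15 × 0.03 = 0.0045
  T5: 0.115 × 0.19 = 0.02185
  T6: 0.505 × 0.112 = 0.05656
  T1: 0.17 × 0.07 = 0.0119
  T2: 0.06 × 0.06 = 0.0036
Sum = 0.09841.
P(T2 | evidence) = 0.0036 / 0.09841 ≈ 0.0366.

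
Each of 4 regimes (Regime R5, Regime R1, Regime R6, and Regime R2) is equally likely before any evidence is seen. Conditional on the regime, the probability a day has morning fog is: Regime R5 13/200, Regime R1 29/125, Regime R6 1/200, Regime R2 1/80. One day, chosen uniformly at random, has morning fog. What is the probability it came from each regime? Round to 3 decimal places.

With a uniform prior (1/4 each), posterior ∝ likelihood:
  Regime R5: 0.065
  Regime R1: 0.232
  Regime R6: 0.005
  Regime R2: 0.0125
Normalizing constant = 0.3145.
P(Regime R5 | fog) = 0.065/0.3145 ≈ 0.207
P(Regime R1 | fog) = 0.232/0.3145 ≈ 0.738
P(Regime R6 | fog) = 0.005/0.3145 ≈ 0.016
P(Regime R2 | fog) = 0.0125/0.3145 ≈ 0.040
(Check: 0.207+0.738+0.016+0.040 = 1.001.)

Regime R5 0.207, Regime R1 0.738, Regime R6 0.016, Regime R2 0.040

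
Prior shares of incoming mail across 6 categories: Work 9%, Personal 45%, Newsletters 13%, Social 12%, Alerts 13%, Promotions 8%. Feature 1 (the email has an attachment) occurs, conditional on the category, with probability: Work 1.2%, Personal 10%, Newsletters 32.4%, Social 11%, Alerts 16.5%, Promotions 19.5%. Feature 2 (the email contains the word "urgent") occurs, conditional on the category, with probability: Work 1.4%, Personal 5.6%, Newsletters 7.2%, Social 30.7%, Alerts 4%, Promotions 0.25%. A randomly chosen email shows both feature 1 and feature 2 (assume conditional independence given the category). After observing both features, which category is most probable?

Compute prior × likelihood for every hypothesis:
  Work: 0.09 × 0.012 × 0.014 = 0.00001512
  Personal: 0.45 × 0.1 × 0.056 = 0.00252
  Newsletters: 0.13 × 0.324 × 0.072 = 0.00303264
  Social: 0.12 × 0.11 × 0.307 = 0.0040524
  Alerts: 0.13 × 0.165 × 0.04 = 0.000858
  Promotions: 0.08 × 0.195 × 0.0025 = 0.000039
Total = 0.01051716.
Largest term belongs to Social, so Social is most probable.

Social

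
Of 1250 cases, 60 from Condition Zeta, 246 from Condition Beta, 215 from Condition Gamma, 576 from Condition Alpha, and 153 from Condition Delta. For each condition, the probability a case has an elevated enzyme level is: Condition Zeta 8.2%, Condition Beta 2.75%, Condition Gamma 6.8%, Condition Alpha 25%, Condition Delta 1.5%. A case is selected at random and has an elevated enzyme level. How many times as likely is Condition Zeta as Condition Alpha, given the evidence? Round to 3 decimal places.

Unnormalized posteriors (prior × likelihood):
  Condition Zeta: 0.048 × 0.082 = 0.003936
  Condition Beta: 0.1968 × 0.0275 = 0.005412
  Condition Gamma: 0.172 × 0.068 = 0.011696
  Condition Alpha: 0.4608 × 0.25 = 0.1152
  Condition Delta: 0.1224 × 0.015 = 0.001836
Normalizing constant = 0.13808.
The ratio is 0.003936 / 0.1152 (the normalizer cancels) = 0.034.

0.034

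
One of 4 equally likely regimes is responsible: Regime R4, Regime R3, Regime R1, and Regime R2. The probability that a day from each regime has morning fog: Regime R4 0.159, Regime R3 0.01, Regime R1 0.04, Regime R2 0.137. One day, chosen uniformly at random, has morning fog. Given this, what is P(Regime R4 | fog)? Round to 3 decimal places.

Since the prior is uniform, the posterior is proportional to the likelihood:
  Regime R4: 0.159
  Regime R3: 0.01
  Regime R1: 0.04
  Regime R2: 0.137
Sum = 0.346.
P(Regime R4 | evidence) = 0.159 / 0.346 ≈ 0.460.

0.460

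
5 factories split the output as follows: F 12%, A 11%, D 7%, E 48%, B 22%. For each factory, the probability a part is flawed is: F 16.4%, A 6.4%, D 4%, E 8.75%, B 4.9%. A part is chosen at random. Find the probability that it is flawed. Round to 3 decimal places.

Compute prior × likelihood for every hypothesis:
  F: 0.12 × 0.164 = 0.01968
  A: 0.11 × 0.064 = 0.00704
  D: 0.07 × 0.04 = 0.0028
  E: 0.48 × 0.0875 = 0.042
  B: 0.22 × 0.049 = 0.01078
P(flawed) = 0.01968 + 0.00704 + 0.0028 + 0.042 + 0.01078 = 0.0823 → 0.082.

0.082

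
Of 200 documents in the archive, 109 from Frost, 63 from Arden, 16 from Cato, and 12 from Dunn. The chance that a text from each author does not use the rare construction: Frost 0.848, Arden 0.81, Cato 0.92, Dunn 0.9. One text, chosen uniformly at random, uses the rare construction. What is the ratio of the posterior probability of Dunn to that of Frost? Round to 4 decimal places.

Taking complements, P(rare-form | each) = Frost 0.152, Arden 0.19, Cato 0.08, Dunn 0.1.
Compute prior × likelihood for every hypothesis:
  Frost: 0.545 × 0.152 = 0.08284
  Arden: 0.315 × 0.19 = 0.05985
  Cato: 0.08 × 0.08 = 0.0064
  Dunn: 0.06 × 0.1 = 0.006
Sum = 0.15509.
The ratio is 0.006 / 0.08284 (the normalizer cancels) = 0.0724.

0.0724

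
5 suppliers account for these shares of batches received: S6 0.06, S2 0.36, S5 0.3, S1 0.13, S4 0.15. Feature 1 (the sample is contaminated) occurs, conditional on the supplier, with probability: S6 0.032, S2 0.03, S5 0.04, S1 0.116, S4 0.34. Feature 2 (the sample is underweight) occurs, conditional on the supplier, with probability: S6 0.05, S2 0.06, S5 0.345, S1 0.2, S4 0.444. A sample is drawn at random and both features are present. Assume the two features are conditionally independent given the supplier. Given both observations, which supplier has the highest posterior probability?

Prior × likelihood for each hypothesis:
  S6: 0.06 × 0.032 × 0.05 = 0.000096
  S2: 0.36 × 0.03 × 0.06 = 0.000648
  S5: 0.3 × 0.04 × 0.345 = 0.00414
  S1: 0.13 × 0.116 × 0.2 = 0.003016
  S4: 0.15 × 0.34 × 0.444 = 0.022644
Sum = 0.030544.
Largest term belongs to S4, so S4 is most probable.

S4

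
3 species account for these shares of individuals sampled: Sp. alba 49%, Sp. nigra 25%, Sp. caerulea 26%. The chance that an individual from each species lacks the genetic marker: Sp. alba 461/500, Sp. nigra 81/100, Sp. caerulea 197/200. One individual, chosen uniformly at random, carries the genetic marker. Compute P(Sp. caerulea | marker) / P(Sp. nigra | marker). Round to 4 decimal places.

Taking complements, P(marker | each) = Sp. alba 0.078, Sp. nigra 0.19, Sp. caerulea 0.015.
Compute prior × likelihood for every hypothesis:
  Sp. alba: 0.49 × 0.078 = 0.03822
  Sp. nigra: 0.25 × 0.19 = 0.0475
  Sp. caerulea: 0.26 × 0.015 = 0.0039
Normalizing constant = 0.08962.
The ratio is 0.0039 / 0.0475 (the normalizer cancels) = 0.0821.

0.0821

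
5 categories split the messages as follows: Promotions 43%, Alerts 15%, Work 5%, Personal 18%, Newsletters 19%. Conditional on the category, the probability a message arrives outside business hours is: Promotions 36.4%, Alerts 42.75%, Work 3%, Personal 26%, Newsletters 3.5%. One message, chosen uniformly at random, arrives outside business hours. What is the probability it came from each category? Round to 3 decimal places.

Promotions 0.568, Alerts 0.233, Work 0.005, Personal 0.170, Newsletters 0.024

Prior × likelihood for each hypothesis:
  Promotions: 0.43 × 0.364 = 0.15652
  Alerts: 0.15 × 0.4275 = 0.064125
  Work: 0.05 × 0.03 = 0.0015
  Personal: 0.18 × 0.26 = 0.0468
  Newsletters: 0.19 × 0.035 = 0.00665
Normalizing constant = 0.275595.
P(Promotions | off-hours) = 0.15652/0.275595 ≈ 0.568
P(Alerts | off-hours) = 0.064125/0.275595 ≈ 0.233
P(Work | off-hours) = 0.0015/0.275595 ≈ 0.005
P(Personal | off-hours) = 0.0468/0.275595 ≈ 0.170
P(Newsletters | off-hours) = 0.00665/0.275595 ≈ 0.024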